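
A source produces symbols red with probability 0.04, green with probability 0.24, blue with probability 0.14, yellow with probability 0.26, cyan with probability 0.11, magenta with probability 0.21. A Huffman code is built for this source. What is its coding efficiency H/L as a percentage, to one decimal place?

98.6%

Entropy H = −Σ p log₂ p ≈ 2.4054 bits.
Huffman merges: 1/25+11/100→3/20; 7/50+3/20→29/100; 21/100+6/25→9/20; 13/50+29/100→11/20; 9/20+11/20→1. L = 61/25 ≈ 2.4400.
Efficiency = H/L = 2.4054/2.4400 = 98.6%.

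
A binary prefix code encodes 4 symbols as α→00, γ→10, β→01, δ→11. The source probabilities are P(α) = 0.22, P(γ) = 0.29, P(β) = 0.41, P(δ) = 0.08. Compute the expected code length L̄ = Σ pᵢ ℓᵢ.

2 bits/symbol

L̄ = Σ pᵢ·ℓᵢ = 0.22·2 + 0.29·2 + 0.41·2 + 0.08·2 = 2 bits/symbol.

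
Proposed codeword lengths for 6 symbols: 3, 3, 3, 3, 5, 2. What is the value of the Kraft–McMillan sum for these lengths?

0.78125

With common denominator 2^5 = 32: Σ 2^(−ℓᵢ) = 4/32 + 4/32 + 4/32 + 4/32 + 1/32 + 8/32 = 25/32 = 0.78125.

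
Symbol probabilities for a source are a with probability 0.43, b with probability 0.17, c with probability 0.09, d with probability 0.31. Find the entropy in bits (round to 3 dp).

1.795 bits

H = −Σ pᵢ log₂ pᵢ.
−0.43·log₂(0.43) = 0.5236
−0.17·log₂(0.17) = 0.4346
−0.09·log₂(0.09) = 0.3127
−0.31·log₂(0.31) = 0.5238
Sum ≈ 1.7946 → 1.795 bits.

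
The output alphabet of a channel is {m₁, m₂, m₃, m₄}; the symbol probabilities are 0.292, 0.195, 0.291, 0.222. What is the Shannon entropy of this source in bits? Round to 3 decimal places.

H = −Σ pᵢ log₂ pᵢ.
−0.292·log₂(0.292) = 0.5186
−0.195·log₂(0.195) = 0.4599
−0.291·log₂(0.291) = 0.5182
−0.222·log₂(0.222) = 0.4820
Sum ≈ 1.9788 → 1.979 bits.

1.979 bits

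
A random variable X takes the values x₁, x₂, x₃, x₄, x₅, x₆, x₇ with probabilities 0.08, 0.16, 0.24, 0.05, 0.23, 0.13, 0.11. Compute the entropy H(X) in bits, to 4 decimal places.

H = −Σ pᵢ log₂ pᵢ.
−0.08·log₂(0.08) = 0.2915
−0.16·log₂(0.16) = 0.4230
−0.24·log₂(0.24) = 0.4941
−0.05·log₂(0.05) = 0.2161
−0.23·log₂(0.23) = 0.4877
−0.13·log₂(0.13) = 0.3826
−0.11·log₂(0.11) = 0.3503
Sum ≈ 2.6454 → 2.6454 bits.

2.6454 bits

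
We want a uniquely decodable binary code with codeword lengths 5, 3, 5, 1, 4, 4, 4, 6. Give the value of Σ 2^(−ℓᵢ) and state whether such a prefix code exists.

With common denominator 2^6 = 64: Σ 2^(−ℓᵢ) = 2/64 + 8/64 + 2/64 + 32/64 + 4/64 + 4/64 + 4/64 + 1/64 = 57/64 = 0.890625.
Kraft's inequality requires Σ ≤ 1; here Σ = 0.890625 ≤ 1, so such a prefix code exists.

0.890625; yes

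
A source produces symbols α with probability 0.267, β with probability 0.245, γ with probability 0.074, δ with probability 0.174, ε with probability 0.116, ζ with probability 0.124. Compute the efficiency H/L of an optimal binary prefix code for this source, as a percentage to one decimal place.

98.7%

Entropy H = −Σ p log₂ p ≈ 2.4567 bits.
Huffman merges: 37/500+29/250→19/100; 31/250+87/500→149/500; 19/100+49/200→87/200; 267/1000+149/500→113/200; 87/200+113/200→1. L = 311/125 ≈ 2.4880.
Efficiency = H/L = 2.4567/2.4880 = 98.7%.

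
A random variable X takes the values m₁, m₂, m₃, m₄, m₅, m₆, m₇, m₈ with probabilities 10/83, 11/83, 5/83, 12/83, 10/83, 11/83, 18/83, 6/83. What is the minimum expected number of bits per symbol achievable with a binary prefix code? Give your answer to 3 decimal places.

Repeatedly combine the two least-probable nodes; the expected code length is the sum of the merged weights.
merge 5/83 + 6/83 → 11/83
merge 10/83 + 10/83 → 20/83
merge 11/83 + 11/83 → 22/83
merge 11/83 + 12/83 → 23/83
merge 18/83 + 20/83 → 38/83
merge 22/83 + 23/83 → 45/83
merge 38/83 + 45/83 → 1
L = 11/83 + 20/83 + 22/83 + 23/83 + 38/83 + 45/83 + 1 = 242/83 ≈ 2.916 bits/symbol.

2.916 bits/symbol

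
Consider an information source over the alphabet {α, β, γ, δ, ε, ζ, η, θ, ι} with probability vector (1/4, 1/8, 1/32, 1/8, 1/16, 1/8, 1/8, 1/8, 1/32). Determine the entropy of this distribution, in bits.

Each probability is a power of 1/2, so log₂(1/p) is an integer.
H = Σ p·log₂(1/p) = 1/4·2 + 1/8·3 + 1/32·5 + 1/8·3 + 1/16·4 + 1/8·3 + 1/8·3 + 1/8·3 + 1/32·5 = 2.9375 bits.

2.9375 bits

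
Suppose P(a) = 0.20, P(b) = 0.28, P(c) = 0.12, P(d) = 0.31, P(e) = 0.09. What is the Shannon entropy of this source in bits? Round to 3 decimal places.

H = −Σ pᵢ log₂ pᵢ.
−0.20·log₂(0.20) = 0.4644
−0.28·log₂(0.28) = 0.5142
−0.12·log₂(0.12) = 0.3671
−0.31·log₂(0.31) = 0.5238
−0.09·log₂(0.09) = 0.3127
Sum ≈ 2.1821 → 2.182 bits.

2.182 bits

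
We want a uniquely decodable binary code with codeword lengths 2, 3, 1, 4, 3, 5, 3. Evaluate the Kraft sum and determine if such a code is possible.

1.21875; no

With common denominator 2^5 = 32: Σ 2^(−ℓᵢ) = 8/32 + 4/32 + 16/32 + 2/32 + 4/32 + 1/32 + 4/32 = 39/32 = 1.21875.
Kraft's inequality requires Σ ≤ 1; here Σ = 1.21875 > 1, so no such prefix code exists.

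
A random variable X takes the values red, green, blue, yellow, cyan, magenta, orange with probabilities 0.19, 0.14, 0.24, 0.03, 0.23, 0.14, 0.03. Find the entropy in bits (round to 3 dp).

H = −Σ pᵢ log₂ pᵢ.
−0.19·log₂(0.19) = 0.4552
−0.14·log₂(0.14) = 0.3971
−0.24·log₂(0.24) = 0.4941
−0.03·log₂(0.03) = 0.1518
−0.23·log₂(0.23) = 0.4877
−0.14·log₂(0.14) = 0.3971
−0.03·log₂(0.03) = 0.1518
Sum ≈ 2.5348 → 2.535 bits.

2.535 bits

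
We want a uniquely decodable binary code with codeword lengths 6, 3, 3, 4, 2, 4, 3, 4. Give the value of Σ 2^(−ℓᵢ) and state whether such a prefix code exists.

0.828125; yes

With common denominator 2^6 = 64: Σ 2^(−ℓᵢ) = 1/64 + 8/64 + 8/64 + 4/64 + 16/64 + 4/64 + 8/64 + 4/64 = 53/64 = 0.828125.
Kraft's inequality requires Σ ≤ 1; here Σ = 0.828125 ≤ 1, so such a prefix code exists.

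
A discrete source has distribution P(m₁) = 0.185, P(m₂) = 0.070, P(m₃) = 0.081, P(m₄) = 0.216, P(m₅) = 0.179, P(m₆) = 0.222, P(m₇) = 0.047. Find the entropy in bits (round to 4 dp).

2.6238 bits

H = −Σ pᵢ log₂ pᵢ.
−0.185·log₂(0.185) = 0.4504
−0.070·log₂(0.070) = 0.2686
−0.081·log₂(0.081) = 0.2937
−0.216·log₂(0.216) = 0.4776
−0.179·log₂(0.179) = 0.4443
−0.222·log₂(0.222) = 0.4820
−0.047·log₂(0.047) = 0.2073
Sum ≈ 2.6238 → 2.6238 bits.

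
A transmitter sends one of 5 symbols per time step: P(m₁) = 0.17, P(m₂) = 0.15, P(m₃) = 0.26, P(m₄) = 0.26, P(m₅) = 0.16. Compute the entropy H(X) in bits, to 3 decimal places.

2.279 bits

H = −Σ pᵢ log₂ pᵢ.
−0.17·log₂(0.17) = 0.4346
−0.15·log₂(0.15) = 0.4105
−0.26·log₂(0.26) = 0.5053
−0.26·log₂(0.26) = 0.5053
−0.16·log₂(0.16) = 0.4230
Sum ≈ 2.2787 → 2.279 bits.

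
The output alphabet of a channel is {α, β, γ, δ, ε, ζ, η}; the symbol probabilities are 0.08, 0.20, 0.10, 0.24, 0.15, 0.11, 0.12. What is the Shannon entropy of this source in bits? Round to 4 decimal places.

2.7101 bits

H = −Σ pᵢ log₂ pᵢ.
−0.08·log₂(0.08) = 0.2915
−0.20·log₂(0.20) = 0.4644
−0.10·log₂(0.10) = 0.3322
−0.24·log₂(0.24) = 0.4941
−0.15·log₂(0.15) = 0.4105
−0.11·log₂(0.11) = 0.3503
−0.12·log₂(0.12) = 0.3671
Sum ≈ 2.7101 → 2.7101 bits.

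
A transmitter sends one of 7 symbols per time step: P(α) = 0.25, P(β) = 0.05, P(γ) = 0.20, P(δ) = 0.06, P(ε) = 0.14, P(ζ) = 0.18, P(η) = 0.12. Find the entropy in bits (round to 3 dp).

2.634 bits

H = −Σ pᵢ log₂ pᵢ.
−0.25·log₂(0.25) = 0.5000
−0.05·log₂(0.05) = 0.2161
−0.20·log₂(0.20) = 0.4644
−0.06·log₂(0.06) = 0.2435
−0.14·log₂(0.14) = 0.3971
−0.18·log₂(0.18) = 0.4453
−0.12·log₂(0.12) = 0.3671
Sum ≈ 2.6335 → 2.634 bits.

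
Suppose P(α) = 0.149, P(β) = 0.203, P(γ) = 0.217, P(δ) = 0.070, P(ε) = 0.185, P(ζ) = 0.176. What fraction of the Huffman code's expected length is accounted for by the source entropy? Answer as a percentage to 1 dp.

Entropy H = −Σ p log₂ p ≈ 2.5146 bits.
Huffman merges: 7/100+149/1000→219/1000; 22/125+37/200→361/1000; 203/1000+217/1000→21/50; 219/1000+361/1000→29/50; 21/50+29/50→1. L = 129/50 ≈ 2.5800.
Efficiency = H/L = 2.5146/2.5800 = 97.5%.

97.5%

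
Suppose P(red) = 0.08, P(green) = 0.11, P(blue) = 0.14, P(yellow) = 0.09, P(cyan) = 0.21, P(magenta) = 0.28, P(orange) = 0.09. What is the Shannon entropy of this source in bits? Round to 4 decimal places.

H = −Σ pᵢ log₂ pᵢ.
−0.08·log₂(0.08) = 0.2915
−0.11·log₂(0.11) = 0.3503
−0.14·log₂(0.14) = 0.3971
−0.09·log₂(0.09) = 0.3127
−0.21·log₂(0.21) = 0.4728
−0.28·log₂(0.28) = 0.5142
−0.09·log₂(0.09) = 0.3127
Sum ≈ 2.6513 → 2.6513 bits.

2.6513 bits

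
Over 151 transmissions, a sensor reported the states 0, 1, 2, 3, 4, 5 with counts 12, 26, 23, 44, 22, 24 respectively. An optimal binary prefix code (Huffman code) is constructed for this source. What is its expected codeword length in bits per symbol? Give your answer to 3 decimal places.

Probabilities are the counts divided by 151.
Repeatedly combine the two least-probable nodes; the expected code length is the sum of the merged weights.
merge 12/151 + 22/151 → 34/151
merge 23/151 + 24/151 → 47/151
merge 26/151 + 34/151 → 60/151
merge 44/151 + 47/151 → 91/151
merge 60/151 + 91/151 → 1
L = 34/151 + 47/151 + 60/151 + 91/151 + 1 = 383/151 ≈ 2.536 bits/symbol.

2.536 bits/symbol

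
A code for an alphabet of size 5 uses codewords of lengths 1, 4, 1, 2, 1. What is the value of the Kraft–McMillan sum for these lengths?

1.8125

With common denominator 2^4 = 16: Σ 2^(−ℓᵢ) = 8/16 + 1/16 + 8/16 + 4/16 + 8/16 = 29/16 = 1.8125.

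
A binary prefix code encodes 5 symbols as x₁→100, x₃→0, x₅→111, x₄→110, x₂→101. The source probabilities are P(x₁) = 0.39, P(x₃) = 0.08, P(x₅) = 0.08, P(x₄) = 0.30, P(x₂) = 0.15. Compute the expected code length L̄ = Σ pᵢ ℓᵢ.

L̄ = Σ pᵢ·ℓᵢ = 0.39·3 + 0.08·1 + 0.08·3 + 0.30·3 + 0.15·3 = 2.84 bits/symbol.

2.84 bits/symbol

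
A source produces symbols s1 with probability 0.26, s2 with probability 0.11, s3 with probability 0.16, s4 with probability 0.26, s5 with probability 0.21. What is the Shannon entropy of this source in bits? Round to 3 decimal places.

H = −Σ pᵢ log₂ pᵢ.
−0.26·log₂(0.26) = 0.5053
−0.11·log₂(0.11) = 0.3503
−0.16·log₂(0.16) = 0.4230
−0.26·log₂(0.26) = 0.5053
−0.21·log₂(0.21) = 0.4728
Sum ≈ 2.2567 → 2.257 bits.

2.257 bits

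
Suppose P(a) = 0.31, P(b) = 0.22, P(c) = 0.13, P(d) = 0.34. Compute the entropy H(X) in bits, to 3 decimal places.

1.916 bits

H = −Σ pᵢ log₂ pᵢ.
−0.31·log₂(0.31) = 0.5238
−0.22·log₂(0.22) = 0.4806
−0.13·log₂(0.13) = 0.3826
−0.34·log₂(0.34) = 0.5292
Sum ≈ 1.9162 → 1.916 bits.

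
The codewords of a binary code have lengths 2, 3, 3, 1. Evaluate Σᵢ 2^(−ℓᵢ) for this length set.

1

With common denominator 2^3 = 8: Σ 2^(−ℓᵢ) = 2/8 + 1/8 + 1/8 + 4/8 = 8/8 = 1.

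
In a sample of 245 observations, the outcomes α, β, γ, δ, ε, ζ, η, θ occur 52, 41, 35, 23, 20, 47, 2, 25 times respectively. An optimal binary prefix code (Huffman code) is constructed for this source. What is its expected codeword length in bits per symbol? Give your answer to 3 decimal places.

2.869 bits/symbol

Probabilities are the counts divided by 245.
Repeatedly combine the two least-probable nodes; the expected code length is the sum of the merged weights.
merge 2/245 + 4/49 → 22/245
merge 22/245 + 23/245 → 9/49
merge 5/49 + 1/7 → 12/49
merge 41/245 + 9/49 → 86/245
merge 47/245 + 52/245 → 99/245
merge 12/49 + 86/245 → 146/245
merge 99/245 + 146/245 → 1
L = 22/245 + 9/49 + 12/49 + 86/245 + 99/245 + 146/245 + 1 = 703/245 ≈ 2.869 bits/symbol.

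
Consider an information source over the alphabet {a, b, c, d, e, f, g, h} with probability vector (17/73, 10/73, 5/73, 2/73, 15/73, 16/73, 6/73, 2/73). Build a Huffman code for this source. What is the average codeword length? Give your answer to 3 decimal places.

Repeatedly combine the two least-probable nodes; the expected code length is the sum of the merged weights.
merge 2/73 + 2/73 → 4/73
merge 4/73 + 5/73 → 9/73
merge 6/73 + 9/73 → 15/73
merge 10/73 + 15/73 → 25/73
merge 15/73 + 16/73 → 31/73
merge 17/73 + 25/73 → 42/73
merge 31/73 + 42/73 → 1
L = 4/73 + 9/73 + 15/73 + 25/73 + 31/73 + 42/73 + 1 = 199/73 ≈ 2.726 bits/symbol.

2.726 bits/symbol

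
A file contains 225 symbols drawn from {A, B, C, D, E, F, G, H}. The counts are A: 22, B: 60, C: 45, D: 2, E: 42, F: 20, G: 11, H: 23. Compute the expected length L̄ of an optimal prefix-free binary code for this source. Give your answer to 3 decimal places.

2.738 bits/symbol

Probabilities are the counts divided by 225.
Repeatedly combine the two least-probable nodes; the expected code length is the sum of the merged weights.
merge 2/225 + 11/225 → 13/225
merge 13/225 + 4/45 → 11/75
merge 22/225 + 23/225 → 1/5
merge 11/75 + 14/75 → 1/3
merge 1/5 + 1/5 → 2/5
merge 4/15 + 1/3 → 3/5
merge 2/5 + 3/5 → 1
L = 13/225 + 11/75 + 1/5 + 1/3 + 2/5 + 3/5 + 1 = 616/225 ≈ 2.738 bits/symbol.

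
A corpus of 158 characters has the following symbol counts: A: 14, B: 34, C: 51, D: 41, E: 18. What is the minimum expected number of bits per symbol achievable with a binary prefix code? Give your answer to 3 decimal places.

Probabilities are the counts divided by 158.
Repeatedly combine the two least-probable nodes; the expected code length is the sum of the merged weights.
merge 7/79 + 9/79 → 16/79
merge 16/79 + 17/79 → 33/79
merge 41/158 + 51/158 → 46/79
merge 33/79 + 46/79 → 1
L = 16/79 + 33/79 + 46/79 + 1 = 174/79 ≈ 2.203 bits/symbol.

2.203 bits/symbol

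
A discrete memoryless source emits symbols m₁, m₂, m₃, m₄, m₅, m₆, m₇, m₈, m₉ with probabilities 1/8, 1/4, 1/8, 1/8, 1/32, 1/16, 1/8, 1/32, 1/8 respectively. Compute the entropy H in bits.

2.9375 bits

Each probability is a power of 1/2, so log₂(1/p) is an integer.
H = Σ p·log₂(1/p) = 1/8·3 + 1/4·2 + 1/8·3 + 1/8·3 + 1/32·5 + 1/16·4 + 1/8·3 + 1/32·5 + 1/8·3 = 2.9375 bits.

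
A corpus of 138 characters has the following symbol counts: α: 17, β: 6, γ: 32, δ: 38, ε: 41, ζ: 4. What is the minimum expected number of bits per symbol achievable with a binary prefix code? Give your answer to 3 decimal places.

2.268 bits/symbol

Probabilities are the counts divided by 138.
Repeatedly combine the two least-probable nodes; the expected code length is the sum of the merged weights.
merge 2/69 + 1/23 → 5/69
merge 5/69 + 17/138 → 9/46
merge 9/46 + 16/69 → 59/138
merge 19/69 + 41/138 → 79/138
merge 59/138 + 79/138 → 1
L = 5/69 + 9/46 + 59/138 + 79/138 + 1 = 313/138 ≈ 2.268 bits/symbol.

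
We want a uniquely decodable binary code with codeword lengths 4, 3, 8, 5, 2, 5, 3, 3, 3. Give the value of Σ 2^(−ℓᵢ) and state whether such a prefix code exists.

With common denominator 2^8 = 256: Σ 2^(−ℓᵢ) = 16/256 + 32/256 + 1/256 + 8/256 + 64/256 + 8/256 + 32/256 + 32/256 + 32/256 = 225/256 = 0.87890625.
Kraft's inequality requires Σ ≤ 1; here Σ = 0.87890625 ≤ 1, so such a prefix code exists.

0.87890625; yes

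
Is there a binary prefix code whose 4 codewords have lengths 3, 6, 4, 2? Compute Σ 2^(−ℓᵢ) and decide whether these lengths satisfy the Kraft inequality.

With common denominator 2^6 = 64: Σ 2^(−ℓᵢ) = 8/64 + 1/64 + 4/64 + 16/64 = 29/64 = 0.453125.
Kraft's inequality requires Σ ≤ 1; here Σ = 0.453125 ≤ 1, so such a prefix code exists.

0.453125; yes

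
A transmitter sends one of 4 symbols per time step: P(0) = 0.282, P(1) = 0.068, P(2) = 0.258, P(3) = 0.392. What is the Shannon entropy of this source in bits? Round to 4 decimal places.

H = −Σ pᵢ log₂ pᵢ.
−0.282·log₂(0.282) = 0.5150
−0.068·log₂(0.068) = 0.2637
−0.258·log₂(0.258) = 0.5043
−0.392·log₂(0.392) = 0.5296
Sum ≈ 1.8126 → 1.8126 bits.

1.8126 bits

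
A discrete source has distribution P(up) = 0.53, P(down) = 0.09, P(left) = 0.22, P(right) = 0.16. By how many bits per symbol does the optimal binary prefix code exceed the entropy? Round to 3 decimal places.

0.018 bits

Entropy H = −Σ p log₂ p ≈ 1.7017 bits.
Huffman merges: 9/100+4/25→1/4; 11/50+1/4→47/100; 47/100+53/100→1. L = 43/25 ≈ 1.7200.
L − H = 1.7200 − 1.7017 = 0.018 bits.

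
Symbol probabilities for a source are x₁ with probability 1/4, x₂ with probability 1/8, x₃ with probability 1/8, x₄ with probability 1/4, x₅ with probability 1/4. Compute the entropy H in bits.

Each probability is a power of 1/2, so log₂(1/p) is an integer.
H = Σ p·log₂(1/p) = 1/4·2 + 1/8·3 + 1/8·3 + 1/4·2 + 1/4·2 = 2.25 bits.

2.25 bits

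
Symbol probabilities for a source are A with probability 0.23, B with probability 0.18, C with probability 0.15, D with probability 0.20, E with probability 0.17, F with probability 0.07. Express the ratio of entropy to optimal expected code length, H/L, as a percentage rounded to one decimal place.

97.7%

Entropy H = −Σ p log₂ p ≈ 2.5110 bits.
Huffman merges: 7/100+3/20→11/50; 17/100+9/50→7/20; 1/5+11/50→21/50; 23/100+7/20→29/50; 21/50+29/50→1. L = 257/100 ≈ 2.5700.
Efficiency = H/L = 2.5110/2.5700 = 97.7%.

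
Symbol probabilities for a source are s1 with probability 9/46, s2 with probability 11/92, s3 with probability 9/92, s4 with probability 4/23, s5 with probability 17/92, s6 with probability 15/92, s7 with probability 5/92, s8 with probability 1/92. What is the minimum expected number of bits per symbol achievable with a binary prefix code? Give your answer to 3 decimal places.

Repeatedly combine the two least-probable nodes; the expected code length is the sum of the merged weights.
merge 1/92 + 5/92 → 3/46
merge 3/46 + 9/92 → 15/92
merge 11/92 + 15/92 → 13/46
merge 15/92 + 4/23 → 31/92
merge 17/92 + 9/46 → 35/92
merge 13/46 + 31/92 → 57/92
merge 35/92 + 57/92 → 1
L = 3/46 + 15/92 + 13/46 + 31/92 + 35/92 + 57/92 + 1 = 131/46 ≈ 2.848 bits/symbol.

2.848 bits/symbol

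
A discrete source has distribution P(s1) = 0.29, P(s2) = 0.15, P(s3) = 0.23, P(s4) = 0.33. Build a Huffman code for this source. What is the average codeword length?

2 bits/symbol

Repeatedly combine the two least-probable nodes; the expected code length is the sum of the merged weights.
merge 3/20 + 23/100 → 19/50
merge 29/100 + 33/100 → 31/50
merge 19/50 + 31/50 → 1
L = 19/50 + 31/50 + 1 = 2 bits/symbol.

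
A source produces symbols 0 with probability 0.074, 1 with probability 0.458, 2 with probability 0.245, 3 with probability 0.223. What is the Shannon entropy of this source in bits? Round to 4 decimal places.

H = −Σ pᵢ log₂ pᵢ.
−0.074·log₂(0.074) = 0.2780
−0.458·log₂(0.458) = 0.5160
−0.245·log₂(0.245) = 0.4971
−0.223·log₂(0.223) = 0.4828
Sum ≈ 1.7739 → 1.7739 bits.

1.7739 bits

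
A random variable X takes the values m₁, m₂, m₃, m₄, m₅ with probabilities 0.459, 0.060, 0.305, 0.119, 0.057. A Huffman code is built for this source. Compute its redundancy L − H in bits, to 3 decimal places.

Entropy H = −Σ p log₂ p ≈ 1.8827 bits.
Huffman merges: 57/1000+3/50→117/1000; 117/1000+119/1000→59/250; 59/250+61/200→541/1000; 459/1000+541/1000→1. L = 947/500 ≈ 1.8940.
L − H = 1.8940 − 1.8827 = 0.011 bits.

0.011 bits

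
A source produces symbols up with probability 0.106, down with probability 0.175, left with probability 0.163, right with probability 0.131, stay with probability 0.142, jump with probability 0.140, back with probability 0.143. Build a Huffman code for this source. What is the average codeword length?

2.825 bits/symbol

Repeatedly combine the two least-probable nodes; the expected code length is the sum of the merged weights.
merge 53/500 + 131/1000 → 237/1000
merge 7/50 + 71/500 → 141/500
merge 143/1000 + 163/1000 → 153/500
merge 7/40 + 237/1000 → 103/250
merge 141/500 + 153/500 → 147/250
merge 103/250 + 147/250 → 1
L = 237/1000 + 141/500 + 153/500 + 103/250 + 147/250 + 1 = 113/40 = 2.825 bits/symbol.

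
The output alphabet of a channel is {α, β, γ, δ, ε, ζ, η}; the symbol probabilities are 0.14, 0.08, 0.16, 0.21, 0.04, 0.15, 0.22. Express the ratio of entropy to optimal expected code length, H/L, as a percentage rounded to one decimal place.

98.9%

Entropy H = −Σ p log₂ p ≈ 2.6613 bits.
Huffman merges: 1/25+2/25→3/25; 3/25+7/50→13/50; 3/20+4/25→31/100; 21/100+11/50→43/100; 13/50+31/100→57/100; 43/100+57/100→1. L = 269/100 ≈ 2.6900.
Efficiency = H/L = 2.6613/2.6900 = 98.9%.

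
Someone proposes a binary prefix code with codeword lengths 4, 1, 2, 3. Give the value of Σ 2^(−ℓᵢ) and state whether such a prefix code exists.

With common denominator 2^4 = 16: Σ 2^(−ℓᵢ) = 1/16 + 8/16 + 4/16 + 2/16 = 15/16 = 0.9375.
Kraft's inequality requires Σ ≤ 1; here Σ = 0.9375 ≤ 1, so such a prefix code exists.

0.9375; yes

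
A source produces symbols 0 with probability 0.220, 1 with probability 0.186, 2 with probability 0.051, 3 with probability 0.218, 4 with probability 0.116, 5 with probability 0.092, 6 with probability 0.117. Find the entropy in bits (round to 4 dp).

2.6693 bits

H = −Σ pᵢ log₂ pᵢ.
−0.220·log₂(0.220) = 0.4806
−0.186·log₂(0.186) = 0.4514
−0.051·log₂(0.051) = 0.2190
−0.218·log₂(0.218) = 0.4791
−0.116·log₂(0.116) = 0.3605
−0.092·log₂(0.092) = 0.3167
−0.117·log₂(0.117) = 0.3622
Sum ≈ 2.6693 → 2.6693 bits.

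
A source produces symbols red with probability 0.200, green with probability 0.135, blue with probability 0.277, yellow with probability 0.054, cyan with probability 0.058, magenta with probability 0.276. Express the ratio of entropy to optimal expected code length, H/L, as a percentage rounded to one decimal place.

99.4%

Entropy H = −Σ p log₂ p ≈ 2.3457 bits.
Huffman merges: 27/500+29/500→14/125; 14/125+27/200→247/1000; 1/5+247/1000→447/1000; 69/250+277/1000→553/1000; 447/1000+553/1000→1. L = 2359/1000 ≈ 2.3590.
Efficiency = H/L = 2.3457/2.3590 = 99.4%.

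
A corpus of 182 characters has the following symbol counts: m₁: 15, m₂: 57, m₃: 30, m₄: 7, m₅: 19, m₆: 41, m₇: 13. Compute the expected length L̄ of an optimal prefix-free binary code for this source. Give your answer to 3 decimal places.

2.571 bits/symbol

Probabilities are the counts divided by 182.
Repeatedly combine the two least-probable nodes; the expected code length is the sum of the merged weights.
merge 1/26 + 1/14 → 10/91
merge 15/182 + 19/182 → 17/91
merge 10/91 + 15/91 → 25/91
merge 17/91 + 41/182 → 75/182
merge 25/91 + 57/182 → 107/182
merge 75/182 + 107/182 → 1
L = 10/91 + 17/91 + 25/91 + 75/182 + 107/182 + 1 = 18/7 ≈ 2.571 bits/symbol.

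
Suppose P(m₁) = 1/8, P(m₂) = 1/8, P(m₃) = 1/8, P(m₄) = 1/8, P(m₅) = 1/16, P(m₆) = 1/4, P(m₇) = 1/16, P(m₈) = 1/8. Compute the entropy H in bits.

2.875 bits

Each probability is a power of 1/2, so log₂(1/p) is an integer.
H = Σ p·log₂(1/p) = 1/8·3 + 1/8·3 + 1/8·3 + 1/8·3 + 1/16·4 + 1/4·2 + 1/16·4 + 1/8·3 = 2.875 bits.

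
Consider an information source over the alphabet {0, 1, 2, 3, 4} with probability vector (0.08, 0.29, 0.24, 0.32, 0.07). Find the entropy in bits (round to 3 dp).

2.098 bits

H = −Σ pᵢ log₂ pᵢ.
−0.08·log₂(0.08) = 0.2915
−0.29·log₂(0.29) = 0.5179
−0.24·log₂(0.24) = 0.4941
−0.32·log₂(0.32) = 0.5260
−0.07·log₂(0.07) = 0.2686
Sum ≈ 2.0981 → 2.098 bits.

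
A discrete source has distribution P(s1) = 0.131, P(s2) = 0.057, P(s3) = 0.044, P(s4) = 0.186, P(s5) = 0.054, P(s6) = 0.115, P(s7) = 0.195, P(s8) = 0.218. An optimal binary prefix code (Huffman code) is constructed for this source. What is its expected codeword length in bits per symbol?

2.84 bits/symbol

Repeatedly combine the two least-probable nodes; the expected code length is the sum of the merged weights.
merge 11/250 + 27/500 → 49/500
merge 57/1000 + 49/500 → 31/200
merge 23/200 + 131/1000 → 123/500
merge 31/200 + 93/500 → 341/1000
merge 39/200 + 109/500 → 413/1000
merge 123/500 + 341/1000 → 587/1000
merge 413/1000 + 587/1000 → 1
L = 49/500 + 31/200 + 123/500 + 341/1000 + 413/1000 + 587/1000 + 1 = 71/25 = 2.84 bits/symbol.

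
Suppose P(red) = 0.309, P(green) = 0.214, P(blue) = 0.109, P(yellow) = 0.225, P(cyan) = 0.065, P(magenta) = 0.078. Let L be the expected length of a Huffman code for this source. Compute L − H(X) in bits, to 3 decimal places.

0.019 bits

Entropy H = −Σ p log₂ p ≈ 2.3757 bits.
Huffman merges: 13/200+39/500→143/1000; 109/1000+143/1000→63/250; 107/500+9/40→439/1000; 63/250+309/1000→561/1000; 439/1000+561/1000→1. L = 479/200 ≈ 2.3950.
L − H = 2.3950 − 2.3757 = 0.019 bits.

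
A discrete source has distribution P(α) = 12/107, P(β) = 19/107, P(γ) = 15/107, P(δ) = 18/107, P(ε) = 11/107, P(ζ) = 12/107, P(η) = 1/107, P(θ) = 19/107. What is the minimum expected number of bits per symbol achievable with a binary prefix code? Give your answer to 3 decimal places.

Repeatedly combine the two least-probable nodes; the expected code length is the sum of the merged weights.
merge 1/107 + 11/107 → 12/107
merge 12/107 + 12/107 → 24/107
merge 12/107 + 15/107 → 27/107
merge 18/107 + 19/107 → 37/107
merge 19/107 + 24/107 → 43/107
merge 27/107 + 37/107 → 64/107
merge 43/107 + 64/107 → 1
L = 12/107 + 24/107 + 27/107 + 37/107 + 43/107 + 64/107 + 1 = 314/107 ≈ 2.935 bits/symbol.

2.935 bits/symbol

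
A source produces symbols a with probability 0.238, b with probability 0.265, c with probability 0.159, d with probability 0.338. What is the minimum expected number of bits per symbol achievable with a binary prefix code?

2 bits/symbol

Repeatedly combine the two least-probable nodes; the expected code length is the sum of the merged weights.
merge 159/1000 + 119/500 → 397/1000
merge 53/200 + 169/500 → 603/1000
merge 397/1000 + 603/1000 → 1
L = 397/1000 + 603/1000 + 1 = 2 bits/symbol.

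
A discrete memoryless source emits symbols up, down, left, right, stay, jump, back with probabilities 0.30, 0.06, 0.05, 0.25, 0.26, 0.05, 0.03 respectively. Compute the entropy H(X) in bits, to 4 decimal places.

2.3539 bits

H = −Σ pᵢ log₂ pᵢ.
−0.30·log₂(0.30) = 0.5211
−0.06·log₂(0.06) = 0.2435
−0.05·log₂(0.05) = 0.2161
−0.25·log₂(0.25) = 0.5000
−0.26·log₂(0.26) = 0.5053
−0.05·log₂(0.05) = 0.2161
−0.03·log₂(0.03) = 0.1518
Sum ≈ 2.3539 → 2.3539 bits.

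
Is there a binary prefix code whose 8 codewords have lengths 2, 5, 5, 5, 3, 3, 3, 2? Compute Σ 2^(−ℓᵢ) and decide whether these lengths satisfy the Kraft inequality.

With common denominator 2^5 = 32: Σ 2^(−ℓᵢ) = 8/32 + 1/32 + 1/32 + 1/32 + 4/32 + 4/32 + 4/32 + 8/32 = 31/32 = 0.96875.
Kraft's inequality requires Σ ≤ 1; here Σ = 0.96875 ≤ 1, so such a prefix code exists.

0.96875; yes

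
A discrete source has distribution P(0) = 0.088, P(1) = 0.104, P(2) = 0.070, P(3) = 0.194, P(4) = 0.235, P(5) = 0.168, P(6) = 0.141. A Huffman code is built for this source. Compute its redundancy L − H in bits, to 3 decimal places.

Entropy H = −Σ p log₂ p ≈ 2.6975 bits.
Huffman merges: 7/100+11/125→79/500; 13/125+141/1000→49/200; 79/500+21/125→163/500; 97/500+47/200→429/1000; 49/200+163/500→571/1000; 429/1000+571/1000→1. L = 2729/1000 ≈ 2.7290.
L − H = 2.7290 − 2.6975 = 0.031 bits.

0.031 bits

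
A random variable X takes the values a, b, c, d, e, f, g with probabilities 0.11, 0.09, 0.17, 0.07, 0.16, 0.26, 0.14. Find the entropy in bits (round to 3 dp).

H = −Σ pᵢ log₂ pᵢ.
−0.11·log₂(0.11) = 0.3503
−0.09·log₂(0.09) = 0.3127
−0.17·log₂(0.17) = 0.4346
−0.07·log₂(0.07) = 0.2686
−0.16·log₂(0.16) = 0.4230
−0.26·log₂(0.26) = 0.5053
−0.14·log₂(0.14) = 0.3971
Sum ≈ 2.6915 → 2.691 bits.

2.691 bits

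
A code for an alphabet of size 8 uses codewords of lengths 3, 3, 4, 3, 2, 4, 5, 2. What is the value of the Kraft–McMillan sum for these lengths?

With common denominator 2^5 = 32: Σ 2^(−ℓᵢ) = 4/32 + 4/32 + 2/32 + 4/32 + 8/32 + 2/32 + 1/32 + 8/32 = 33/32 = 1.03125.

1.03125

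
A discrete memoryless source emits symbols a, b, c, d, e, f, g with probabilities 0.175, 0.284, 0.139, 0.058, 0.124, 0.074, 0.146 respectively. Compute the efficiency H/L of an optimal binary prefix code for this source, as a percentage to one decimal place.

99.0%

Entropy H = −Σ p log₂ p ≈ 2.6465 bits.
Huffman merges: 29/500+37/500→33/250; 31/250+33/250→32/125; 139/1000+73/500→57/200; 7/40+32/125→431/1000; 71/250+57/200→569/1000; 431/1000+569/1000→1. L = 2673/1000 ≈ 2.6730.
Efficiency = H/L = 2.6465/2.6730 = 99.0%.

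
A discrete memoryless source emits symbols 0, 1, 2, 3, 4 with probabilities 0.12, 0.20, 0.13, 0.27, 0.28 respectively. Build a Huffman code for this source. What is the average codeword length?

Repeatedly combine the two least-probable nodes; the expected code length is the sum of the merged weights.
merge 3/25 + 13/100 → 1/4
merge 1/5 + 1/4 → 9/20
merge 27/100 + 7/25 → 11/20
merge 9/20 + 11/20 → 1
L = 1/4 + 9/20 + 11/20 + 1 = 9/4 = 2.25 bits/symbol.

2.25 bits/symbol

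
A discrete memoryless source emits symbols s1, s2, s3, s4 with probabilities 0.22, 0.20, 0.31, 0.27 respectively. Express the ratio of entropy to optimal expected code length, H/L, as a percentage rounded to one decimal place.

98.9%

Entropy H = −Σ p log₂ p ≈ 1.9788 bits.
Huffman merges: 1/5+11/50→21/50; 27/100+31/100→29/50; 21/50+29/50→1. L = 2 ≈ 2.0000.
Efficiency = H/L = 1.9788/2.0000 = 98.9%.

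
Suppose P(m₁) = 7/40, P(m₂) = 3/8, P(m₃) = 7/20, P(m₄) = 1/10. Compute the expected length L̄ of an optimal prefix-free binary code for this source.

Repeatedly combine the two least-probable nodes; the expected code length is the sum of the merged weights.
merge 1/10 + 7/40 → 11/40
merge 11/40 + 7/20 → 5/8
merge 3/8 + 5/8 → 1
L = 11/40 + 5/8 + 1 = 19/10 = 1.9 bits/symbol.

1.9 bits/symbol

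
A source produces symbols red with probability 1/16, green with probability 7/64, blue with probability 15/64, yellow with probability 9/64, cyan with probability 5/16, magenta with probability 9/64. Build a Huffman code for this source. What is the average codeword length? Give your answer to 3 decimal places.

2.453 bits/symbol

Repeatedly combine the two least-probable nodes; the expected code length is the sum of the merged weights.
merge 1/16 + 7/64 → 11/64
merge 9/64 + 9/64 → 9/32
merge 11/64 + 15/64 → 13/32
merge 9/32 + 5/16 → 19/32
merge 13/32 + 19/32 → 1
L = 11/64 + 9/32 + 13/32 + 19/32 + 1 = 157/64 ≈ 2.453 bits/symbol.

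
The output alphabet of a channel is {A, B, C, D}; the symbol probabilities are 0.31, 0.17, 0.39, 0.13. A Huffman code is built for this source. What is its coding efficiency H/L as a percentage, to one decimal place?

97.9%

Entropy H = −Σ p log₂ p ≈ 1.8708 bits.
Huffman merges: 13/100+17/100→3/10; 3/10+31/100→61/100; 39/100+61/100→1. L = 191/100 ≈ 1.9100.
Efficiency = H/L = 1.8708/1.9100 = 97.9%.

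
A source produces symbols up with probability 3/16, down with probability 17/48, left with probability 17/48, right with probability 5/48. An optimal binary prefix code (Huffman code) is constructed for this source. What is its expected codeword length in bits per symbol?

1.9375 bits/symbol

Repeatedly combine the two least-probable nodes; the expected code length is the sum of the merged weights.
merge 5/48 + 3/16 → 7/24
merge 7/24 + 17/48 → 31/48
merge 17/48 + 31/48 → 1
L = 7/24 + 31/48 + 1 = 31/16 = 1.9375 bits/symbol.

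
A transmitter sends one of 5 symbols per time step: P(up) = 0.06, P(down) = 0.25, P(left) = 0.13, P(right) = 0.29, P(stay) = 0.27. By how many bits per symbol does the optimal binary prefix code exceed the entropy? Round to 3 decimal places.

Entropy H = −Σ p log₂ p ≈ 2.1541 bits.
Huffman merges: 3/50+13/100→19/100; 19/100+1/4→11/25; 27/100+29/100→14/25; 11/25+14/25→1. L = 219/100 ≈ 2.1900.
L − H = 2.1900 − 2.1541 = 0.036 bits.

0.036 bits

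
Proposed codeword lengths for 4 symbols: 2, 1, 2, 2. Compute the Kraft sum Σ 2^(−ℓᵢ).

1.25

With common denominator 2^2 = 4: Σ 2^(−ℓᵢ) = 1/4 + 2/4 + 1/4 + 1/4 = 5/4 = 1.25.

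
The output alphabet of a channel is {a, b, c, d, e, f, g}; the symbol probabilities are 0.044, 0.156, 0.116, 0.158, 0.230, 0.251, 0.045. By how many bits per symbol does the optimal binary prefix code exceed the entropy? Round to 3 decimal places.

0.021 bits

Entropy H = −Σ p log₂ p ≈ 2.5871 bits.
Huffman merges: 11/250+9/200→89/1000; 89/1000+29/250→41/200; 39/250+79/500→157/500; 41/200+23/100→87/200; 251/1000+157/500→113/200; 87/200+113/200→1. L = 326/125 ≈ 2.6080.
L − H = 2.6080 − 2.5871 = 0.021 bits.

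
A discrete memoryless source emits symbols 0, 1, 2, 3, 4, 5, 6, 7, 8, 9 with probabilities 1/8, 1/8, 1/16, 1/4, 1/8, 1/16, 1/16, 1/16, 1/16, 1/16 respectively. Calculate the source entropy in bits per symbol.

3.125 bits

Each probability is a power of 1/2, so log₂(1/p) is an integer.
H = Σ p·log₂(1/p) = 1/8·3 + 1/8·3 + 1/16·4 + 1/4·2 + 1/8·3 + 1/16·4 + 1/16·4 + 1/16·4 + 1/16·4 + 1/16·4 = 3.125 bits.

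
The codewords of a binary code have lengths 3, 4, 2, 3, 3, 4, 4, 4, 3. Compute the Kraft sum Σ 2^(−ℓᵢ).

With common denominator 2^4 = 16: Σ 2^(−ℓᵢ) = 2/16 + 1/16 + 4/16 + 2/16 + 2/16 + 1/16 + 1/16 + 1/16 + 2/16 = 16/16 = 1.

1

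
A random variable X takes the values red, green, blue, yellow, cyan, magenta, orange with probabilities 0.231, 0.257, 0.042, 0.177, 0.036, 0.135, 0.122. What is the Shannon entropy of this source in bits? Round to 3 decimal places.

H = −Σ pᵢ log₂ pᵢ.
−0.231·log₂(0.231) = 0.4883
−0.257·log₂(0.257) = 0.5038
−0.042·log₂(0.042) = 0.1921
−0.177·log₂(0.177) = 0.4422
−0.036·log₂(0.036) = 0.1727
−0.135·log₂(0.135) = 0.3900
−0.122·log₂(0.122) = 0.3703
Sum ≈ 2.5593 → 2.559 bits.

2.559 bits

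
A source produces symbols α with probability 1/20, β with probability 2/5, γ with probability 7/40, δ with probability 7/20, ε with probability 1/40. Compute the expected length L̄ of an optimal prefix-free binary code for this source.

1.925 bits/symbol

Repeatedly combine the two least-probable nodes; the expected code length is the sum of the merged weights.
merge 1/40 + 1/20 → 3/40
merge 3/40 + 7/40 → 1/4
merge 1/4 + 7/20 → 3/5
merge 2/5 + 3/5 → 1
L = 3/40 + 1/4 + 3/5 + 1 = 77/40 = 1.925 bits/symbol.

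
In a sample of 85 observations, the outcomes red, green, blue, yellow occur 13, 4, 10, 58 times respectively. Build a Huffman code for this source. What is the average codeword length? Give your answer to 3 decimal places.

Probabilities are the counts divided by 85.
Repeatedly combine the two least-probable nodes; the expected code length is the sum of the merged weights.
merge 4/85 + 2/17 → 14/85
merge 13/85 + 14/85 → 27/85
merge 27/85 + 58/85 → 1
L = 14/85 + 27/85 + 1 = 126/85 ≈ 1.482 bits/symbol.

1.482 bits/symbol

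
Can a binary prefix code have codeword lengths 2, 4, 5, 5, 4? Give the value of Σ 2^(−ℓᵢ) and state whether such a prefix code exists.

0.4375; yes

With common denominator 2^5 = 32: Σ 2^(−ℓᵢ) = 8/32 + 2/32 + 1/32 + 1/32 + 2/32 = 14/32 = 0.4375.
Kraft's inequality requires Σ ≤ 1; here Σ = 0.4375 ≤ 1, so such a prefix code exists.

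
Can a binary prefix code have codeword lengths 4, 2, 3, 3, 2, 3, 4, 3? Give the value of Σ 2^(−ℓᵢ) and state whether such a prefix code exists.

With common denominator 2^4 = 16: Σ 2^(−ℓᵢ) = 1/16 + 4/16 + 2/16 + 2/16 + 4/16 + 2/16 + 1/16 + 2/16 = 18/16 = 1.125.
Kraft's inequality requires Σ ≤ 1; here Σ = 1.125 > 1, so no such prefix code exists.

1.125; no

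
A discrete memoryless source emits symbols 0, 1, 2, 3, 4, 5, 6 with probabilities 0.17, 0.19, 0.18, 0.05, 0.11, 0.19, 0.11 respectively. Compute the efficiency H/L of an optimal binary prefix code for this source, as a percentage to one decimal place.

Entropy H = −Σ p log₂ p ≈ 2.7070 bits.
Huffman merges: 1/20+11/100→4/25; 11/100+4/25→27/100; 17/100+9/50→7/20; 19/100+19/100→19/50; 27/100+7/20→31/50; 19/50+31/50→1. L = 139/50 ≈ 2.7800.
Efficiency = H/L = 2.7070/2.7800 = 97.4%.

97.4%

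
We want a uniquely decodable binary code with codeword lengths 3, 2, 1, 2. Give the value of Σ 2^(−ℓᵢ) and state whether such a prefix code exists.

1.125; no

With common denominator 2^3 = 8: Σ 2^(−ℓᵢ) = 1/8 + 2/8 + 4/8 + 2/8 = 9/8 = 1.125.
Kraft's inequality requires Σ ≤ 1; here Σ = 1.125 > 1, so no such prefix code exists.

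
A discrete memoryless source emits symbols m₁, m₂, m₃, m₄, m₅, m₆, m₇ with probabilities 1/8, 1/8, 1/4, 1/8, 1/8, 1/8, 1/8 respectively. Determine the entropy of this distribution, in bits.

2.75 bits

Each probability is a power of 1/2, so log₂(1/p) is an integer.
H = Σ p·log₂(1/p) = 1/8·3 + 1/8·3 + 1/4·2 + 1/8·3 + 1/8·3 + 1/8·3 + 1/8·3 = 2.75 bits.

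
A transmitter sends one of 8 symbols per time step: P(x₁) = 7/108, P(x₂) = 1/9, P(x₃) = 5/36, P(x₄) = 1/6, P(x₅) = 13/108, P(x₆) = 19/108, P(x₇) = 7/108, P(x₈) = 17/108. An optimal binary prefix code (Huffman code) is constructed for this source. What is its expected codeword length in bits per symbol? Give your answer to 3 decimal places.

2.954 bits/symbol

Repeatedly combine the two least-probable nodes; the expected code length is the sum of the merged weights.
merge 7/108 + 7/108 → 7/54
merge 1/9 + 13/108 → 25/108
merge 7/54 + 5/36 → 29/108
merge 17/108 + 1/6 → 35/108
merge 19/108 + 25/108 → 11/27
merge 29/108 + 35/108 → 16/27
merge 11/27 + 16/27 → 1
L = 7/54 + 25/108 + 29/108 + 35/108 + 11/27 + 16/27 + 1 = 319/108 ≈ 2.954 bits/symbol.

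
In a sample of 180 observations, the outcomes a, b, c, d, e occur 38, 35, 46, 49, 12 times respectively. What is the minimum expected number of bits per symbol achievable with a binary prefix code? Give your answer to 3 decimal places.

2.261 bits/symbol

Probabilities are the counts divided by 180.
Repeatedly combine the two least-probable nodes; the expected code length is the sum of the merged weights.
merge 1/15 + 7/36 → 47/180
merge 19/90 + 23/90 → 7/15
merge 47/180 + 49/180 → 8/15
merge 7/15 + 8/15 → 1
L = 47/180 + 7/15 + 8/15 + 1 = 407/180 ≈ 2.261 bits/symbol.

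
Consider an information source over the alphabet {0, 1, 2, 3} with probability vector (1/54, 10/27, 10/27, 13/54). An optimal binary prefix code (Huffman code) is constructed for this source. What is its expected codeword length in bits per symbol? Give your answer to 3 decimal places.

1.889 bits/symbol

Repeatedly combine the two least-probable nodes; the expected code length is the sum of the merged weights.
merge 1/54 + 13/54 → 7/27
merge 7/27 + 10/27 → 17/27
merge 10/27 + 17/27 → 1
L = 7/27 + 17/27 + 1 = 17/9 ≈ 1.889 bits/symbol.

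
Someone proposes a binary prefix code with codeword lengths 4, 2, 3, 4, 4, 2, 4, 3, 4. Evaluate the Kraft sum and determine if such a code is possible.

1.0625; no

With common denominator 2^4 = 16: Σ 2^(−ℓᵢ) = 1/16 + 4/16 + 2/16 + 1/16 + 1/16 + 4/16 + 1/16 + 2/16 + 1/16 = 17/16 = 1.0625.
Kraft's inequality requires Σ ≤ 1; here Σ = 1.0625 > 1, so no such prefix code exists.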